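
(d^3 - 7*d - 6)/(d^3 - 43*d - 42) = (d^2 - d - 6)/(d^2 - d - 42)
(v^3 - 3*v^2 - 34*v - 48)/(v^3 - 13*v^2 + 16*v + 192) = (v + 2)/(v - 8)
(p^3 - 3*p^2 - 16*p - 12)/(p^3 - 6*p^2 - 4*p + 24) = (p + 1)/(p - 2)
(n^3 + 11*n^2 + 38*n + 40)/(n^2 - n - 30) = (n^2 + 6*n + 8)/(n - 6)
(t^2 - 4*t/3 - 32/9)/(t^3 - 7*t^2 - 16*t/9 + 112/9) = (3*t - 8)/(3*t^2 - 25*t + 28)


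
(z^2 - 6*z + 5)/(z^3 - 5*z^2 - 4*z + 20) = (z - 1)/(z^2 - 4)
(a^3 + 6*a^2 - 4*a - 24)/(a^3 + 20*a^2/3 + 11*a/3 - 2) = 3*(a^2 - 4)/(3*a^2 + 2*a - 1)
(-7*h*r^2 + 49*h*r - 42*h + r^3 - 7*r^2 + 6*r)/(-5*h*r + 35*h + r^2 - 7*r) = (7*h*r^2 - 49*h*r + 42*h - r^3 + 7*r^2 - 6*r)/(5*h*r - 35*h - r^2 + 7*r)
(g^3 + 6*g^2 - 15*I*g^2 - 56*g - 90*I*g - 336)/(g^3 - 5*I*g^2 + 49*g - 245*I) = (g^2 + g*(6 - 8*I) - 48*I)/(g^2 + 2*I*g + 35)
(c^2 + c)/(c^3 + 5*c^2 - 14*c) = (c + 1)/(c^2 + 5*c - 14)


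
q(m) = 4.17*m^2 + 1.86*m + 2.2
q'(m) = 8.34*m + 1.86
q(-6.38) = 160.07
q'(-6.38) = -51.35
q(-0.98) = 4.38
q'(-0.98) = -6.31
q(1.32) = 11.92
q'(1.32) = 12.87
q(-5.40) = 113.75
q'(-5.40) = -43.18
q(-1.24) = 6.31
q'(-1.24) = -8.48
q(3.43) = 57.64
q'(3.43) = 30.47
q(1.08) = 9.07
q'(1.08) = 10.87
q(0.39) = 3.56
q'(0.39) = 5.11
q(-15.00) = 912.55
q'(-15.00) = -123.24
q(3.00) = 45.31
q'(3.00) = 26.88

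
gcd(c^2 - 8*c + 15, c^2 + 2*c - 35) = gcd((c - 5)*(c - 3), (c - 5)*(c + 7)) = c - 5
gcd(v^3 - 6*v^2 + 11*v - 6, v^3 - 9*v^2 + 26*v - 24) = v^2 - 5*v + 6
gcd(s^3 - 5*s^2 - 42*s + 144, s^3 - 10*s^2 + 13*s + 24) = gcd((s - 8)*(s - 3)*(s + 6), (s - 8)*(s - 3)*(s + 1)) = s^2 - 11*s + 24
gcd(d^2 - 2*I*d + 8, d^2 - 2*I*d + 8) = d^2 - 2*I*d + 8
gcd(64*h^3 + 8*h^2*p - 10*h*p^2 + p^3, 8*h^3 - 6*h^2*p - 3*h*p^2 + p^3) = -8*h^2 - 2*h*p + p^2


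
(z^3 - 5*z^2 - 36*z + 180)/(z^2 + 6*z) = z - 11 + 30/z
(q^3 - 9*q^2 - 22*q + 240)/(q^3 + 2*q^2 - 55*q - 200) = (q - 6)/(q + 5)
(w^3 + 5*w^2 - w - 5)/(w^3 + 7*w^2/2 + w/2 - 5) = 2*(w^2 + 6*w + 5)/(2*w^2 + 9*w + 10)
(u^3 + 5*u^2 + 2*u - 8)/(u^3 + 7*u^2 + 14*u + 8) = (u - 1)/(u + 1)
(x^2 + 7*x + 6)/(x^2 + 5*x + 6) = (x^2 + 7*x + 6)/(x^2 + 5*x + 6)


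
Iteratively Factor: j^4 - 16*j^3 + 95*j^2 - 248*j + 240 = (j - 5)*(j^3 - 11*j^2 + 40*j - 48) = (j - 5)*(j - 3)*(j^2 - 8*j + 16) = (j - 5)*(j - 4)*(j - 3)*(j - 4)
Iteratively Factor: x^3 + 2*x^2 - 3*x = (x - 1)*(x^2 + 3*x) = x*(x - 1)*(x + 3)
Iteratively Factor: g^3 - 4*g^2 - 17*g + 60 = (g + 4)*(g^2 - 8*g + 15) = (g - 3)*(g + 4)*(g - 5)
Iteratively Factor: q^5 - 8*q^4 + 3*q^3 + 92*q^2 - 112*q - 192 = (q - 4)*(q^4 - 4*q^3 - 13*q^2 + 40*q + 48) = (q - 4)^2*(q^3 - 13*q - 12) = (q - 4)^2*(q + 1)*(q^2 - q - 12) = (q - 4)^2*(q + 1)*(q + 3)*(q - 4)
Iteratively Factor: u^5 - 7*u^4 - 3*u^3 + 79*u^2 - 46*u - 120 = (u - 2)*(u^4 - 5*u^3 - 13*u^2 + 53*u + 60) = (u - 4)*(u - 2)*(u^3 - u^2 - 17*u - 15) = (u - 4)*(u - 2)*(u + 3)*(u^2 - 4*u - 5) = (u - 4)*(u - 2)*(u + 1)*(u + 3)*(u - 5)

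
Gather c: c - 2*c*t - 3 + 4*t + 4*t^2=c*(1 - 2*t) + 4*t^2 + 4*t - 3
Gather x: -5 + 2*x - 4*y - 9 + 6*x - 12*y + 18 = 8*x - 16*y + 4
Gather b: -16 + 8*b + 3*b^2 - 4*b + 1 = 3*b^2 + 4*b - 15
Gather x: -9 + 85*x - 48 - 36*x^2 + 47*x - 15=-36*x^2 + 132*x - 72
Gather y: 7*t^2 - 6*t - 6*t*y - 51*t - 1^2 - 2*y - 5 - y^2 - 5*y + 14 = 7*t^2 - 57*t - y^2 + y*(-6*t - 7) + 8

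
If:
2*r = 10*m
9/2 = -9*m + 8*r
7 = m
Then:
No Solution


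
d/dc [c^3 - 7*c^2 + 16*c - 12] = 3*c^2 - 14*c + 16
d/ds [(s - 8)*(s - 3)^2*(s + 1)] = 4*s^3 - 39*s^2 + 86*s - 15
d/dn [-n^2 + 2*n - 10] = 2 - 2*n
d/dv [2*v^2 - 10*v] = 4*v - 10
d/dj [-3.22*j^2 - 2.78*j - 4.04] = -6.44*j - 2.78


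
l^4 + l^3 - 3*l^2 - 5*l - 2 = (l - 2)*(l + 1)^3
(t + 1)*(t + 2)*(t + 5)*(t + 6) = t^4 + 14*t^3 + 65*t^2 + 112*t + 60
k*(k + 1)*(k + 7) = k^3 + 8*k^2 + 7*k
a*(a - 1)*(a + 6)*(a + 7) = a^4 + 12*a^3 + 29*a^2 - 42*a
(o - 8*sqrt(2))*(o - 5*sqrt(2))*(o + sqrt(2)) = o^3 - 12*sqrt(2)*o^2 + 54*o + 80*sqrt(2)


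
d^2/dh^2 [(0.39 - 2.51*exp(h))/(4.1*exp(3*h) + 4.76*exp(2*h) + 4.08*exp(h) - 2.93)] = (-168.7724*exp(6*h) - 87.9523800000001*exp(5*h) + 194.802184*exp(4*h) - 294.844286*exp(3*h) - 145.150842*exp(2*h) - 1.75644*exp(h) - 16.885883)*exp(h)/(68.921*exp(9*h) + 240.0468*exp(8*h) + 484.44288*exp(7*h) + 437.841956*exp(6*h) + 138.988464*exp(5*h) - 255.527952*exp(4*h) - 167.906082*exp(3*h) - 23.729484*exp(2*h) + 105.079176*exp(h) - 25.153757)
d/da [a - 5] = 1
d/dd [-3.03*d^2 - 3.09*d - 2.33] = -6.06*d - 3.09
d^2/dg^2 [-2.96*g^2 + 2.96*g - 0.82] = -5.92000000000000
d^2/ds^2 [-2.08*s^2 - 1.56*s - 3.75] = -4.16000000000000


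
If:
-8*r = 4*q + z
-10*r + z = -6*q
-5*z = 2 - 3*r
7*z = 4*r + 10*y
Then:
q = 18/223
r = 2/223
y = -312/1115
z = -88/223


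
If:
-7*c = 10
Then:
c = -10/7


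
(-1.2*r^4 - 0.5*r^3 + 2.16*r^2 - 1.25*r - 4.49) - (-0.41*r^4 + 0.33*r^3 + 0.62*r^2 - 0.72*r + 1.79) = -0.79*r^4 - 0.83*r^3 + 1.54*r^2 - 0.53*r - 6.28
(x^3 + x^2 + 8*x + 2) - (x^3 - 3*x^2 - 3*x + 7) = 4*x^2 + 11*x - 5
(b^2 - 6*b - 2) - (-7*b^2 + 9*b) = 8*b^2 - 15*b - 2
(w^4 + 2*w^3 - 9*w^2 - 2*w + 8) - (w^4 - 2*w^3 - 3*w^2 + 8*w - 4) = 4*w^3 - 6*w^2 - 10*w + 12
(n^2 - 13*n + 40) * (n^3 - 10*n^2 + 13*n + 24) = n^5 - 23*n^4 + 183*n^3 - 545*n^2 + 208*n + 960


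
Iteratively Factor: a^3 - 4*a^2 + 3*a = (a - 1)*(a^2 - 3*a) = a*(a - 1)*(a - 3)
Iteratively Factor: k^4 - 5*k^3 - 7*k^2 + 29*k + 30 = (k + 1)*(k^3 - 6*k^2 - k + 30) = (k - 3)*(k + 1)*(k^2 - 3*k - 10) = (k - 5)*(k - 3)*(k + 1)*(k + 2)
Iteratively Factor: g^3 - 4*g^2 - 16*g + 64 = (g - 4)*(g^2 - 16) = (g - 4)*(g + 4)*(g - 4)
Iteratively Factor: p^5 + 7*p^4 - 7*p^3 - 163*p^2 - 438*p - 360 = (p + 3)*(p^4 + 4*p^3 - 19*p^2 - 106*p - 120) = (p + 3)*(p + 4)*(p^3 - 19*p - 30) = (p - 5)*(p + 3)*(p + 4)*(p^2 + 5*p + 6) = (p - 5)*(p + 3)^2*(p + 4)*(p + 2)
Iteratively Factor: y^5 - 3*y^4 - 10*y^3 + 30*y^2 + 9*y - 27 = (y + 3)*(y^4 - 6*y^3 + 8*y^2 + 6*y - 9) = (y - 3)*(y + 3)*(y^3 - 3*y^2 - y + 3) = (y - 3)*(y - 1)*(y + 3)*(y^2 - 2*y - 3) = (y - 3)*(y - 1)*(y + 1)*(y + 3)*(y - 3)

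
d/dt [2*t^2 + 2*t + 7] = 4*t + 2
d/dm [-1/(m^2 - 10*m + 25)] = 2*(m - 5)/(m^2 - 10*m + 25)^2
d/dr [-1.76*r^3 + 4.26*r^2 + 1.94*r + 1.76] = -5.28*r^2 + 8.52*r + 1.94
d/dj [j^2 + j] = 2*j + 1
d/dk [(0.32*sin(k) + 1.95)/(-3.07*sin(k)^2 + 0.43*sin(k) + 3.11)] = (0.9824*sin(k)^2 + 11.973*sin(k) + 0.1567)*cos(k)/(9.4249*sin(k)^4 - 2.6402*sin(k)^3 - 18.9105*sin(k)^2 + 2.6746*sin(k) + 9.6721)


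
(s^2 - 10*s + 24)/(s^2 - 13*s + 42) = (s - 4)/(s - 7)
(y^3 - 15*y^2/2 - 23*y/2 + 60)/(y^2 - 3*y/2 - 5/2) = (y^2 - 5*y - 24)/(y + 1)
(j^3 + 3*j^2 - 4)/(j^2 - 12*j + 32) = (j^3 + 3*j^2 - 4)/(j^2 - 12*j + 32)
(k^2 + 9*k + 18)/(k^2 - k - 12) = (k + 6)/(k - 4)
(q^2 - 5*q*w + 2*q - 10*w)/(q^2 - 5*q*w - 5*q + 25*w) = (q + 2)/(q - 5)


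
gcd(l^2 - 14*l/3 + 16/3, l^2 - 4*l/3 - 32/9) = l - 8/3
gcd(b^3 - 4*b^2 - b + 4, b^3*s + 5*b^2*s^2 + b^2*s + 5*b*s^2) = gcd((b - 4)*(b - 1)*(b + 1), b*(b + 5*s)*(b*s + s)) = b + 1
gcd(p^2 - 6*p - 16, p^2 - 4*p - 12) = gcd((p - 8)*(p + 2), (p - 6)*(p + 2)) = p + 2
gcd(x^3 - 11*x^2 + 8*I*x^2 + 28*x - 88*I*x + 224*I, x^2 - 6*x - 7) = x - 7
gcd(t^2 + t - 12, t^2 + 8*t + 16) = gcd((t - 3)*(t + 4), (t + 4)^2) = t + 4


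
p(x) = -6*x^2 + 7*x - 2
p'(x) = 7 - 12*x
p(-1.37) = -22.85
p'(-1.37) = 23.44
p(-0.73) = -10.31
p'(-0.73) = 15.76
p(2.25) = -16.62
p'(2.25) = -20.00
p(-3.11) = -81.80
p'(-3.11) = 44.32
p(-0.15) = -3.18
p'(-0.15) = 8.80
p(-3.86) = -118.42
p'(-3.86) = 53.32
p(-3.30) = -90.44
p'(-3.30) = 46.60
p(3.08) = -37.36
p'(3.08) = -29.96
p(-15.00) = -1457.00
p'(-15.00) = 187.00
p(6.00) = -176.00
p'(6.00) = -65.00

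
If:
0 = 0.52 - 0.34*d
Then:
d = 1.53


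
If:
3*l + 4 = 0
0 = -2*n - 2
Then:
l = -4/3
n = -1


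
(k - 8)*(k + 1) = k^2 - 7*k - 8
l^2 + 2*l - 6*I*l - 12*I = (l + 2)*(l - 6*I)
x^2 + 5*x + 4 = (x + 1)*(x + 4)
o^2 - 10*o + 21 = (o - 7)*(o - 3)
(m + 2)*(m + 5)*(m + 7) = m^3 + 14*m^2 + 59*m + 70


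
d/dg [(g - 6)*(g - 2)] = 2*g - 8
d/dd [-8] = 0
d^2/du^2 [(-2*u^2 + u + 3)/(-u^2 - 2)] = 2*(-u^3 - 21*u^2 + 6*u + 14)/(u^6 + 6*u^4 + 12*u^2 + 8)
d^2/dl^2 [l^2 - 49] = 2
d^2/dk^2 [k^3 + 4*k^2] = 6*k + 8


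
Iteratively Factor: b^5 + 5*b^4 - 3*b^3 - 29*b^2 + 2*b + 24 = (b + 1)*(b^4 + 4*b^3 - 7*b^2 - 22*b + 24) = (b - 1)*(b + 1)*(b^3 + 5*b^2 - 2*b - 24) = (b - 1)*(b + 1)*(b + 3)*(b^2 + 2*b - 8) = (b - 1)*(b + 1)*(b + 3)*(b + 4)*(b - 2)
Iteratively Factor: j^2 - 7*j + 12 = (j - 3)*(j - 4)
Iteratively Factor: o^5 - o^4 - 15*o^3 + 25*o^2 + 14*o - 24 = (o + 1)*(o^4 - 2*o^3 - 13*o^2 + 38*o - 24) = (o - 1)*(o + 1)*(o^3 - o^2 - 14*o + 24) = (o - 2)*(o - 1)*(o + 1)*(o^2 + o - 12) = (o - 2)*(o - 1)*(o + 1)*(o + 4)*(o - 3)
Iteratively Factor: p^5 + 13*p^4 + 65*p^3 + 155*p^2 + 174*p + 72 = (p + 4)*(p^4 + 9*p^3 + 29*p^2 + 39*p + 18) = (p + 3)*(p + 4)*(p^3 + 6*p^2 + 11*p + 6) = (p + 2)*(p + 3)*(p + 4)*(p^2 + 4*p + 3) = (p + 1)*(p + 2)*(p + 3)*(p + 4)*(p + 3)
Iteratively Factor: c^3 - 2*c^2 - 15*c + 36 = (c - 3)*(c^2 + c - 12) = (c - 3)*(c + 4)*(c - 3)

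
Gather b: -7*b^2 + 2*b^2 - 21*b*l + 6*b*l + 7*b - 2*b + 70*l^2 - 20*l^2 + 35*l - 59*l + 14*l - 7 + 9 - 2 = -5*b^2 + b*(5 - 15*l) + 50*l^2 - 10*l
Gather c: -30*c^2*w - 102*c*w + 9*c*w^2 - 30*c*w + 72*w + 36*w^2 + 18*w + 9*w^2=-30*c^2*w + c*(9*w^2 - 132*w) + 45*w^2 + 90*w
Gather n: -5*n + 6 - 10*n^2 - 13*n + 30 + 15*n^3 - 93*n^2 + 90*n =15*n^3 - 103*n^2 + 72*n + 36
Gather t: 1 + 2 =3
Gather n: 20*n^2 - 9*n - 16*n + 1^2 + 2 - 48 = 20*n^2 - 25*n - 45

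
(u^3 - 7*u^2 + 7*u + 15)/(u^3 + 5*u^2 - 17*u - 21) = (u - 5)/(u + 7)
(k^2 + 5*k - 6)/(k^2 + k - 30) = (k - 1)/(k - 5)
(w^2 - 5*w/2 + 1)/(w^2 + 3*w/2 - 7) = (2*w - 1)/(2*w + 7)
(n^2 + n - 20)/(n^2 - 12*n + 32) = (n + 5)/(n - 8)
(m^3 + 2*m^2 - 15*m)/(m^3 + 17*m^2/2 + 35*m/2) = 2*(m - 3)/(2*m + 7)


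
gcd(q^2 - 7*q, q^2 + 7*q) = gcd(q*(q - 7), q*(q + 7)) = q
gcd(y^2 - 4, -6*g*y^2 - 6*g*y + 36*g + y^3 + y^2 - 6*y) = y - 2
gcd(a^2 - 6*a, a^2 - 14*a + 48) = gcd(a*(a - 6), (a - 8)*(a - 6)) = a - 6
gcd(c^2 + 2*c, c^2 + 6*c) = c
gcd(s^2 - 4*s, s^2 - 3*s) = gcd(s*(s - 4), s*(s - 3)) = s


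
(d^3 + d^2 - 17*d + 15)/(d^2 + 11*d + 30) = (d^2 - 4*d + 3)/(d + 6)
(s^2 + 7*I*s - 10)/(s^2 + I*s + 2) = (s + 5*I)/(s - I)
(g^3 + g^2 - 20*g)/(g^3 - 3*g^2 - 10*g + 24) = g*(g + 5)/(g^2 + g - 6)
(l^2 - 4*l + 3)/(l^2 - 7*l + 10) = (l^2 - 4*l + 3)/(l^2 - 7*l + 10)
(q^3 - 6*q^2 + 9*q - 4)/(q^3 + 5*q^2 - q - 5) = (q^2 - 5*q + 4)/(q^2 + 6*q + 5)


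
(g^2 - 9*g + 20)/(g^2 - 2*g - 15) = (g - 4)/(g + 3)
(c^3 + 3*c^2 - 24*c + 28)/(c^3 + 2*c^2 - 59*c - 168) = (c^2 - 4*c + 4)/(c^2 - 5*c - 24)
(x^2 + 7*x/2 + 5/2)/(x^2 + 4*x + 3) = (x + 5/2)/(x + 3)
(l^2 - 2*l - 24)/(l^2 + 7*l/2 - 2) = 2*(l - 6)/(2*l - 1)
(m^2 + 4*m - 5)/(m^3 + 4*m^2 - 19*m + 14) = (m + 5)/(m^2 + 5*m - 14)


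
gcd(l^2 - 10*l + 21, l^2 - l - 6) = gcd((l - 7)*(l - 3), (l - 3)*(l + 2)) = l - 3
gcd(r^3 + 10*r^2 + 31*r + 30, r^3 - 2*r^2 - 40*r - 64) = r + 2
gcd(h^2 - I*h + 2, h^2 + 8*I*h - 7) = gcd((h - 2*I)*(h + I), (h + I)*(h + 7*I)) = h + I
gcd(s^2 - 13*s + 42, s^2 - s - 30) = s - 6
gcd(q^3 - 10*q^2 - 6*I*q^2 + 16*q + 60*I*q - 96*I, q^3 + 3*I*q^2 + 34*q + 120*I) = q - 6*I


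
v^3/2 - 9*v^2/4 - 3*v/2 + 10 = (v/2 + 1)*(v - 4)*(v - 5/2)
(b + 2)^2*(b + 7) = b^3 + 11*b^2 + 32*b + 28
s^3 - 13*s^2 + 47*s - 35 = (s - 7)*(s - 5)*(s - 1)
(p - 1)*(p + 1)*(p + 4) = p^3 + 4*p^2 - p - 4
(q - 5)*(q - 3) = q^2 - 8*q + 15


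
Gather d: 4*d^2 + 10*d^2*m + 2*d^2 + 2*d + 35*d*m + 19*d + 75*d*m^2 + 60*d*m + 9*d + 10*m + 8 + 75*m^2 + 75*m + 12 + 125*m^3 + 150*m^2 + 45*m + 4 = d^2*(10*m + 6) + d*(75*m^2 + 95*m + 30) + 125*m^3 + 225*m^2 + 130*m + 24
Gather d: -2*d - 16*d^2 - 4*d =-16*d^2 - 6*d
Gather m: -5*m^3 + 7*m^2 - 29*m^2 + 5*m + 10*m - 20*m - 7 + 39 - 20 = -5*m^3 - 22*m^2 - 5*m + 12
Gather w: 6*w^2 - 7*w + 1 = 6*w^2 - 7*w + 1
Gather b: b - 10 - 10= b - 20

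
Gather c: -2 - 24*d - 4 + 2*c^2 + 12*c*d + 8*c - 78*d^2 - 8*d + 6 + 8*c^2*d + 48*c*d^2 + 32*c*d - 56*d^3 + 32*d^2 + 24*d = c^2*(8*d + 2) + c*(48*d^2 + 44*d + 8) - 56*d^3 - 46*d^2 - 8*d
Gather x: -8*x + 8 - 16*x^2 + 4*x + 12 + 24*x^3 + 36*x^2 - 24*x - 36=24*x^3 + 20*x^2 - 28*x - 16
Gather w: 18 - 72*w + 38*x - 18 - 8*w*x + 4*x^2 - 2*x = w*(-8*x - 72) + 4*x^2 + 36*x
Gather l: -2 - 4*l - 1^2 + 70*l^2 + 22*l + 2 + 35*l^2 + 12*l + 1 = 105*l^2 + 30*l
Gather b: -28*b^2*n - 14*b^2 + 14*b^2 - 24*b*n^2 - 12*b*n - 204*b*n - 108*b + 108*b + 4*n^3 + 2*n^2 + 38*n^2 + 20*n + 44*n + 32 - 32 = -28*b^2*n + b*(-24*n^2 - 216*n) + 4*n^3 + 40*n^2 + 64*n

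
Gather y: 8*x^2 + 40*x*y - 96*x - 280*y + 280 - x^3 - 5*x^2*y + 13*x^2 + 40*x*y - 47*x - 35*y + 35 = -x^3 + 21*x^2 - 143*x + y*(-5*x^2 + 80*x - 315) + 315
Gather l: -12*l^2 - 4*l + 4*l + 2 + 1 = 3 - 12*l^2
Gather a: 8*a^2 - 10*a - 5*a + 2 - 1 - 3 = 8*a^2 - 15*a - 2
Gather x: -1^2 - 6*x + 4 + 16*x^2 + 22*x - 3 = 16*x^2 + 16*x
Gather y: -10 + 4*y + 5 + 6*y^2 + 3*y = 6*y^2 + 7*y - 5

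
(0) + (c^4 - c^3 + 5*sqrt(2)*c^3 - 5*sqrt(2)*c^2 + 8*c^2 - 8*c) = c^4 - c^3 + 5*sqrt(2)*c^3 - 5*sqrt(2)*c^2 + 8*c^2 - 8*c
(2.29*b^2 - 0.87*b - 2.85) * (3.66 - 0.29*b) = -0.6641*b^3 + 8.6337*b^2 - 2.3577*b - 10.431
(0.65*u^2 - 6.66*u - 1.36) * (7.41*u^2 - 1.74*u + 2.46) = 4.8165*u^4 - 50.4816*u^3 + 3.1098*u^2 - 14.0172*u - 3.3456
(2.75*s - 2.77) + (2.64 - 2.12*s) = 0.63*s - 0.13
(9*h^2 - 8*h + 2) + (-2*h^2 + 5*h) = 7*h^2 - 3*h + 2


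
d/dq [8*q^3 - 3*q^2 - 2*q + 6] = 24*q^2 - 6*q - 2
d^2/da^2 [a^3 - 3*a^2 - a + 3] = 6*a - 6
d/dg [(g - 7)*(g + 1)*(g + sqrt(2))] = 3*g^2 - 12*g + 2*sqrt(2)*g - 6*sqrt(2) - 7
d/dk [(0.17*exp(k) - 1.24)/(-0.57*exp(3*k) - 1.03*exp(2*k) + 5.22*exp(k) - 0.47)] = (0.1938*exp(3*k) - 1.9453*exp(2*k) - 2.5544*exp(k) + 6.3929)*exp(k)/(0.3249*exp(6*k) + 1.1742*exp(5*k) - 4.8899*exp(4*k) - 10.2174*exp(3*k) + 28.2166*exp(2*k) - 4.9068*exp(k) + 0.2209)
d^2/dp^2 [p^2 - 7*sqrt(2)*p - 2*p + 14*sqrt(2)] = 2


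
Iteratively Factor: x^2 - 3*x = (x - 3)*(x)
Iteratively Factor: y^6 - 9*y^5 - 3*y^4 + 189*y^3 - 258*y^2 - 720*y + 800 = (y - 5)*(y^5 - 4*y^4 - 23*y^3 + 74*y^2 + 112*y - 160) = (y - 5)*(y - 1)*(y^4 - 3*y^3 - 26*y^2 + 48*y + 160) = (y - 5)*(y - 1)*(y + 2)*(y^3 - 5*y^2 - 16*y + 80) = (y - 5)*(y - 4)*(y - 1)*(y + 2)*(y^2 - y - 20) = (y - 5)^2*(y - 4)*(y - 1)*(y + 2)*(y + 4)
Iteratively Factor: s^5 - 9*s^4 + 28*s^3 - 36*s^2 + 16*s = (s)*(s^4 - 9*s^3 + 28*s^2 - 36*s + 16) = s*(s - 2)*(s^3 - 7*s^2 + 14*s - 8) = s*(s - 2)*(s - 1)*(s^2 - 6*s + 8) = s*(s - 2)^2*(s - 1)*(s - 4)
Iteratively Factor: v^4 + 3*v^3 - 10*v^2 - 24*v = (v)*(v^3 + 3*v^2 - 10*v - 24) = v*(v + 2)*(v^2 + v - 12) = v*(v + 2)*(v + 4)*(v - 3)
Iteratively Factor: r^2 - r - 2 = (r - 2)*(r + 1)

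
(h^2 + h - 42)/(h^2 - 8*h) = (h^2 + h - 42)/(h*(h - 8))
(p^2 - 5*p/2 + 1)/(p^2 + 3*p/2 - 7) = (2*p - 1)/(2*p + 7)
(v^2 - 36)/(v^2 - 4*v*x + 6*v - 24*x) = (6 - v)/(-v + 4*x)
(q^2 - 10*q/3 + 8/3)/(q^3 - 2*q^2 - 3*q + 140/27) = 9*(q - 2)/(9*q^2 - 6*q - 35)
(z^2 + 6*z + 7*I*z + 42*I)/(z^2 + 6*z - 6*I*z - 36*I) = (z + 7*I)/(z - 6*I)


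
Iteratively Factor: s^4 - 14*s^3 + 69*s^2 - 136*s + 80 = (s - 1)*(s^3 - 13*s^2 + 56*s - 80) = (s - 5)*(s - 1)*(s^2 - 8*s + 16) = (s - 5)*(s - 4)*(s - 1)*(s - 4)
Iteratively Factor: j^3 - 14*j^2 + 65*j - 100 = (j - 5)*(j^2 - 9*j + 20) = (j - 5)^2*(j - 4)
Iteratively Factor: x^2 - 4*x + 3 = (x - 1)*(x - 3)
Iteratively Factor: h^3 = (h)*(h^2) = h^2*(h)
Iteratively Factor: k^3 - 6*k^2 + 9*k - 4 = (k - 4)*(k^2 - 2*k + 1) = (k - 4)*(k - 1)*(k - 1)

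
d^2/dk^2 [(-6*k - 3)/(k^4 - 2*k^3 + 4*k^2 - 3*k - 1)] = 6*((2*k + 1)*(4*k^3 - 6*k^2 + 8*k - 3)^2 + 2*(4*k^3 - 6*k^2 + 8*k + (2*k + 1)*(3*k^2 - 3*k + 2) - 3)*(-k^4 + 2*k^3 - 4*k^2 + 3*k + 1))/(-k^4 + 2*k^3 - 4*k^2 + 3*k + 1)^3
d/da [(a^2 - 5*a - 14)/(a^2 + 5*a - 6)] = 2*(5*a^2 + 8*a + 50)/(a^4 + 10*a^3 + 13*a^2 - 60*a + 36)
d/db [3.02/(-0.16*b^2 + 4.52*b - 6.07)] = (0.9664*b - 13.6504)/(0.16*b^2 - 4.52*b + 6.07)^2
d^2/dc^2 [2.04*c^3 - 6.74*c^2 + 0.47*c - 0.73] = 12.24*c - 13.48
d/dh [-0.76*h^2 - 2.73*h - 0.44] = -1.52*h - 2.73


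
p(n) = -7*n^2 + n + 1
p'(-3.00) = 43.00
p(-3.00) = -65.00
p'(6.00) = -83.00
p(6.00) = -245.00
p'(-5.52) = 78.28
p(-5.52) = -217.81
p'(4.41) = -60.74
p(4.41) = -130.73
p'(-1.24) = 18.36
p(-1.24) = -11.00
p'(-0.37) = 6.18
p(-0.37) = -0.33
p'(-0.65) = 10.10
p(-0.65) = -2.61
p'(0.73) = -9.22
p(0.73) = -2.00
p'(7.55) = -104.70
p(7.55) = -390.47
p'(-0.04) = 1.56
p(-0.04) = 0.95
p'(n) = 1 - 14*n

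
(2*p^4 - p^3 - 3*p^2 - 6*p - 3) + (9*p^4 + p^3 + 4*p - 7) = 11*p^4 - 3*p^2 - 2*p - 10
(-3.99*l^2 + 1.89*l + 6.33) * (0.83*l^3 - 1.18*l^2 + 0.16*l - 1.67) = -3.3117*l^5 + 6.2769*l^4 + 2.3853*l^3 - 0.503699999999999*l^2 - 2.1435*l - 10.5711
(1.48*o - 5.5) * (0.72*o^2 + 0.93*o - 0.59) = 1.0656*o^3 - 2.5836*o^2 - 5.9882*o + 3.245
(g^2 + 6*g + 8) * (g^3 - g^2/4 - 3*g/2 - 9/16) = g^5 + 23*g^4/4 + 5*g^3 - 185*g^2/16 - 123*g/8 - 9/2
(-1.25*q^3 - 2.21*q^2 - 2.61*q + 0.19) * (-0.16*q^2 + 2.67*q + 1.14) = 0.2*q^5 - 2.9839*q^4 - 6.9081*q^3 - 9.5185*q^2 - 2.4681*q + 0.2166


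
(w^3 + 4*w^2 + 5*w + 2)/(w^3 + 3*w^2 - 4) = (w^2 + 2*w + 1)/(w^2 + w - 2)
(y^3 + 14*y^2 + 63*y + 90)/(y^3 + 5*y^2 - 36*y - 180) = (y + 3)/(y - 6)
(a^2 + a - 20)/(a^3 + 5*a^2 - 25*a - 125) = (a - 4)/(a^2 - 25)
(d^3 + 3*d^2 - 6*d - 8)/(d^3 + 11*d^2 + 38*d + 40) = (d^2 - d - 2)/(d^2 + 7*d + 10)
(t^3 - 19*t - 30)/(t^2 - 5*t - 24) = (t^2 - 3*t - 10)/(t - 8)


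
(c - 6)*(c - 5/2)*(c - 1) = c^3 - 19*c^2/2 + 47*c/2 - 15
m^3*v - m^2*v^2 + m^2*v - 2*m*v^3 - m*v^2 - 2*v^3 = (m - 2*v)*(m + v)*(m*v + v)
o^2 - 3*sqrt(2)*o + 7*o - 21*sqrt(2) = (o + 7)*(o - 3*sqrt(2))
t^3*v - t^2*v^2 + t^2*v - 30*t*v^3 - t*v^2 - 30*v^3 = (t - 6*v)*(t + 5*v)*(t*v + v)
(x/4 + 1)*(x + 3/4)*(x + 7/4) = x^3/4 + 13*x^2/8 + 181*x/64 + 21/16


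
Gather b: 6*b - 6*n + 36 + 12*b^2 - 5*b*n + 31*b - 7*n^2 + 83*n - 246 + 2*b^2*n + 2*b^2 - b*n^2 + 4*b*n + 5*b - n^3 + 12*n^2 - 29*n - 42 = b^2*(2*n + 14) + b*(-n^2 - n + 42) - n^3 + 5*n^2 + 48*n - 252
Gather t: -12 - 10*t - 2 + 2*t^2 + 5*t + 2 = 2*t^2 - 5*t - 12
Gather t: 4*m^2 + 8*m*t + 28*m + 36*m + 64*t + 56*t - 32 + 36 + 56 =4*m^2 + 64*m + t*(8*m + 120) + 60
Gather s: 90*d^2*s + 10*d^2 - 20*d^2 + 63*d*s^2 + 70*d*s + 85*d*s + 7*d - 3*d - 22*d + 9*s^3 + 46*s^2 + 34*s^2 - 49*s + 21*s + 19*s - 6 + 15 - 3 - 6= -10*d^2 - 18*d + 9*s^3 + s^2*(63*d + 80) + s*(90*d^2 + 155*d - 9)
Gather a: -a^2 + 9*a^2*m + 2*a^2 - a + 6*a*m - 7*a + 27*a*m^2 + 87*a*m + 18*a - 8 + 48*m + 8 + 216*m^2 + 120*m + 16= a^2*(9*m + 1) + a*(27*m^2 + 93*m + 10) + 216*m^2 + 168*m + 16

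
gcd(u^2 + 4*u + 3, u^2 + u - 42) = 1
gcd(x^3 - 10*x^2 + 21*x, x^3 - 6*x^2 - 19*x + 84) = x^2 - 10*x + 21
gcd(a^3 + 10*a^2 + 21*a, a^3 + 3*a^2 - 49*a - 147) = a^2 + 10*a + 21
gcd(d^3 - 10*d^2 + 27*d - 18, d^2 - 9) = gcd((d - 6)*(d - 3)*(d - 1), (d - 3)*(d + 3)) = d - 3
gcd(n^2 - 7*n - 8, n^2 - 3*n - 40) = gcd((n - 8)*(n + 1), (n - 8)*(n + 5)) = n - 8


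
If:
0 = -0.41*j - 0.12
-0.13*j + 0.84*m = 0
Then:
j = -0.29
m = -0.05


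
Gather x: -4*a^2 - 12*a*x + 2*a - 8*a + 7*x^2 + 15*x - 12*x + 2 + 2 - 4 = -4*a^2 - 6*a + 7*x^2 + x*(3 - 12*a)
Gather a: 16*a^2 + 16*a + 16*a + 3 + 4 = 16*a^2 + 32*a + 7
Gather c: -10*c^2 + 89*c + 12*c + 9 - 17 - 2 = -10*c^2 + 101*c - 10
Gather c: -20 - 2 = -22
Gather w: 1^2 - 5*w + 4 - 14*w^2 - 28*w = -14*w^2 - 33*w + 5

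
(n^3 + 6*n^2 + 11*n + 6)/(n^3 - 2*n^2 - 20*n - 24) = (n^2 + 4*n + 3)/(n^2 - 4*n - 12)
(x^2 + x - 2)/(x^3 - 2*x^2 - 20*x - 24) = (x - 1)/(x^2 - 4*x - 12)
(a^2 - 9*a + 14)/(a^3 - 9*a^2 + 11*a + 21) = (a - 2)/(a^2 - 2*a - 3)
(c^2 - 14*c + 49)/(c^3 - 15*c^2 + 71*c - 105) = (c - 7)/(c^2 - 8*c + 15)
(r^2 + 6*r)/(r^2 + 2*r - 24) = r/(r - 4)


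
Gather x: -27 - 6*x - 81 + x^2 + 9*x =x^2 + 3*x - 108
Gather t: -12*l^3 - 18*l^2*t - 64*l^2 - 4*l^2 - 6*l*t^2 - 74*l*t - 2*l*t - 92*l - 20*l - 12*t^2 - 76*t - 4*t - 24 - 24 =-12*l^3 - 68*l^2 - 112*l + t^2*(-6*l - 12) + t*(-18*l^2 - 76*l - 80) - 48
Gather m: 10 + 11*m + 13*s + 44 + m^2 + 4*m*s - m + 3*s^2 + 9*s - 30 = m^2 + m*(4*s + 10) + 3*s^2 + 22*s + 24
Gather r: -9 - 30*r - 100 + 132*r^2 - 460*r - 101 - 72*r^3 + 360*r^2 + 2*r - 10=-72*r^3 + 492*r^2 - 488*r - 220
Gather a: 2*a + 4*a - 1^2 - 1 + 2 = 6*a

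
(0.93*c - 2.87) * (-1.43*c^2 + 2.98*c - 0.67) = -1.3299*c^3 + 6.8755*c^2 - 9.1757*c + 1.9229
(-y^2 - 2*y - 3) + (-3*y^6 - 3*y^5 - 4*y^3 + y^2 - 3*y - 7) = -3*y^6 - 3*y^5 - 4*y^3 - 5*y - 10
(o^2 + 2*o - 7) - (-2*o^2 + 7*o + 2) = 3*o^2 - 5*o - 9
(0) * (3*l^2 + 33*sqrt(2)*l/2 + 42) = 0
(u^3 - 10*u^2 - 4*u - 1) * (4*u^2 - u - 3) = 4*u^5 - 41*u^4 - 9*u^3 + 30*u^2 + 13*u + 3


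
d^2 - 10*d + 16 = (d - 8)*(d - 2)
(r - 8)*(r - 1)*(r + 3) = r^3 - 6*r^2 - 19*r + 24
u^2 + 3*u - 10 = (u - 2)*(u + 5)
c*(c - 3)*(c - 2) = c^3 - 5*c^2 + 6*c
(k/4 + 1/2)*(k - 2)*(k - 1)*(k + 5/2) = k^4/4 + 3*k^3/8 - 13*k^2/8 - 3*k/2 + 5/2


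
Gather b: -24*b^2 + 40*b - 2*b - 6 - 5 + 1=-24*b^2 + 38*b - 10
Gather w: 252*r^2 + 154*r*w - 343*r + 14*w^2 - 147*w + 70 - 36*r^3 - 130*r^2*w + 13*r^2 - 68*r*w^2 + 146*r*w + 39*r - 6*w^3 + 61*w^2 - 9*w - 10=-36*r^3 + 265*r^2 - 304*r - 6*w^3 + w^2*(75 - 68*r) + w*(-130*r^2 + 300*r - 156) + 60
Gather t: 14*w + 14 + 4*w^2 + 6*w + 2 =4*w^2 + 20*w + 16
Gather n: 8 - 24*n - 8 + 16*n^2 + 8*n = 16*n^2 - 16*n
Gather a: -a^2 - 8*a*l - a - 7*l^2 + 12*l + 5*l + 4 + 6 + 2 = -a^2 + a*(-8*l - 1) - 7*l^2 + 17*l + 12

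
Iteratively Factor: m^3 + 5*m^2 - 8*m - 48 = (m + 4)*(m^2 + m - 12) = (m - 3)*(m + 4)*(m + 4)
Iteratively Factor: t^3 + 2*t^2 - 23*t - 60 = (t - 5)*(t^2 + 7*t + 12) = (t - 5)*(t + 4)*(t + 3)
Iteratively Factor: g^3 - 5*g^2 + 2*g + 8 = (g + 1)*(g^2 - 6*g + 8) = (g - 4)*(g + 1)*(g - 2)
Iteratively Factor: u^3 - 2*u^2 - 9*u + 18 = (u - 3)*(u^2 + u - 6) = (u - 3)*(u + 3)*(u - 2)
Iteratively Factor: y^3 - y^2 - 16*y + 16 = (y + 4)*(y^2 - 5*y + 4) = (y - 4)*(y + 4)*(y - 1)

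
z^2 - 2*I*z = z*(z - 2*I)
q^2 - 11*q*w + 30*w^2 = (q - 6*w)*(q - 5*w)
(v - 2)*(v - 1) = v^2 - 3*v + 2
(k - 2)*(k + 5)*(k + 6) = k^3 + 9*k^2 + 8*k - 60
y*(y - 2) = y^2 - 2*y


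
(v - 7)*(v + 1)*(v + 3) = v^3 - 3*v^2 - 25*v - 21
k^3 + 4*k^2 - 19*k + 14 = (k - 2)*(k - 1)*(k + 7)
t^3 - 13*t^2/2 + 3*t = t*(t - 6)*(t - 1/2)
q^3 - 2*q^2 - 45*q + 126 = (q - 6)*(q - 3)*(q + 7)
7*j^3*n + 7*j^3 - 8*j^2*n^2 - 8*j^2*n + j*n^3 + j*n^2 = (-7*j + n)*(-j + n)*(j*n + j)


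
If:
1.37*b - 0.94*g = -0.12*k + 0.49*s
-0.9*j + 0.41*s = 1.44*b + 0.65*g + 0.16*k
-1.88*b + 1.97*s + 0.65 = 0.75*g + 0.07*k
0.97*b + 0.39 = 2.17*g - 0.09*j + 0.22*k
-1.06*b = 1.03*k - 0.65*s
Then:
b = 0.17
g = 0.26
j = -0.46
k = -0.22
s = -0.08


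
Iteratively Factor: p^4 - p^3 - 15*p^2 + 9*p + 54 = (p + 3)*(p^3 - 4*p^2 - 3*p + 18) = (p + 2)*(p + 3)*(p^2 - 6*p + 9) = (p - 3)*(p + 2)*(p + 3)*(p - 3)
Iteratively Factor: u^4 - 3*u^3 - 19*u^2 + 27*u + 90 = (u + 2)*(u^3 - 5*u^2 - 9*u + 45) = (u + 2)*(u + 3)*(u^2 - 8*u + 15) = (u - 5)*(u + 2)*(u + 3)*(u - 3)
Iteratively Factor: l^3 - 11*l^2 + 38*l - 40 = (l - 5)*(l^2 - 6*l + 8) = (l - 5)*(l - 2)*(l - 4)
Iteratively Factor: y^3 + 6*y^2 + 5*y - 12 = (y - 1)*(y^2 + 7*y + 12) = (y - 1)*(y + 3)*(y + 4)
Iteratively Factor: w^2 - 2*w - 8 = (w - 4)*(w + 2)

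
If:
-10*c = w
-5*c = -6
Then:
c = 6/5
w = -12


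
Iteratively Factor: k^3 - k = (k)*(k^2 - 1) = k*(k - 1)*(k + 1)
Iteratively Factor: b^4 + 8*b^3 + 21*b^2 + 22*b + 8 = (b + 2)*(b^3 + 6*b^2 + 9*b + 4) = (b + 1)*(b + 2)*(b^2 + 5*b + 4) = (b + 1)*(b + 2)*(b + 4)*(b + 1)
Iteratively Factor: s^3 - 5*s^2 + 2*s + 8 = (s - 2)*(s^2 - 3*s - 4) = (s - 2)*(s + 1)*(s - 4)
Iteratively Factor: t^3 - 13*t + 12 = (t + 4)*(t^2 - 4*t + 3) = (t - 3)*(t + 4)*(t - 1)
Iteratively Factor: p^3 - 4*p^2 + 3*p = (p - 3)*(p^2 - p) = (p - 3)*(p - 1)*(p)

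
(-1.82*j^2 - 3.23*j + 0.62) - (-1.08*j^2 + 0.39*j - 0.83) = -0.74*j^2 - 3.62*j + 1.45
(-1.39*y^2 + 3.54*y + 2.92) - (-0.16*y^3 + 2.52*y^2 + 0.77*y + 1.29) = 0.16*y^3 - 3.91*y^2 + 2.77*y + 1.63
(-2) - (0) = -2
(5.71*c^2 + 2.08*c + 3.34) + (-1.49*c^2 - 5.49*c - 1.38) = 4.22*c^2 - 3.41*c + 1.96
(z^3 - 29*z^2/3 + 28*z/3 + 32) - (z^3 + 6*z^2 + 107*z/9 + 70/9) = -47*z^2/3 - 23*z/9 + 218/9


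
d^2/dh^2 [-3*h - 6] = 0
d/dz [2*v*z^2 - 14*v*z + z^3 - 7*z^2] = 4*v*z - 14*v + 3*z^2 - 14*z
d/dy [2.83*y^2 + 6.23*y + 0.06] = 5.66*y + 6.23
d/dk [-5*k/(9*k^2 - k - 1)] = 5*(9*k^2 + 1)/(81*k^4 - 18*k^3 - 17*k^2 + 2*k + 1)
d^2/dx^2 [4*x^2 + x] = 8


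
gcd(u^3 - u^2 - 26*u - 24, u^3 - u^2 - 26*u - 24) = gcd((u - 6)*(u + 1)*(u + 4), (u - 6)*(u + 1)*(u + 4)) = u^3 - u^2 - 26*u - 24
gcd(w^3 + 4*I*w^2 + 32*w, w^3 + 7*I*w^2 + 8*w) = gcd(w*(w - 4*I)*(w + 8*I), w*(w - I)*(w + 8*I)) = w^2 + 8*I*w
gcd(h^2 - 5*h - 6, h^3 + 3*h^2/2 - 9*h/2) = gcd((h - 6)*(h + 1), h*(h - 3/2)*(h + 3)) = 1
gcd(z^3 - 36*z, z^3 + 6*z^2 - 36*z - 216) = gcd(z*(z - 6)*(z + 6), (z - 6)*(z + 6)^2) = z^2 - 36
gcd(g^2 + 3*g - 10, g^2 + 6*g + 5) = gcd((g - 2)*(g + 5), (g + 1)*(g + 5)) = g + 5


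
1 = 1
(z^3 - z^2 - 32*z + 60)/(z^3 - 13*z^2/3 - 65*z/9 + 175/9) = 9*(z^2 + 4*z - 12)/(9*z^2 + 6*z - 35)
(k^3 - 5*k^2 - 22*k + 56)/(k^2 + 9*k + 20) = (k^2 - 9*k + 14)/(k + 5)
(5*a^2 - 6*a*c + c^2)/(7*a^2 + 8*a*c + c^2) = (5*a^2 - 6*a*c + c^2)/(7*a^2 + 8*a*c + c^2)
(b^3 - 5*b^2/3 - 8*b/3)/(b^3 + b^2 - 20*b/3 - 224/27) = 9*b*(b + 1)/(9*b^2 + 33*b + 28)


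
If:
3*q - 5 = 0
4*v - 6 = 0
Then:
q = 5/3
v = 3/2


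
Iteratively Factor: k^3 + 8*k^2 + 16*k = (k + 4)*(k^2 + 4*k) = (k + 4)^2*(k)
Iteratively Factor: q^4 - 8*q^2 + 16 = (q + 2)*(q^3 - 2*q^2 - 4*q + 8) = (q + 2)^2*(q^2 - 4*q + 4) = (q - 2)*(q + 2)^2*(q - 2)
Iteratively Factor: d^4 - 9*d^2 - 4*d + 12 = (d - 1)*(d^3 + d^2 - 8*d - 12) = (d - 1)*(d + 2)*(d^2 - d - 6) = (d - 3)*(d - 1)*(d + 2)*(d + 2)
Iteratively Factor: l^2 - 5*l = (l - 5)*(l)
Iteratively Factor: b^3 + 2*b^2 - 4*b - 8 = (b + 2)*(b^2 - 4) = (b - 2)*(b + 2)*(b + 2)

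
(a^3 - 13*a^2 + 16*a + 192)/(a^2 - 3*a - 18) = (a^2 - 16*a + 64)/(a - 6)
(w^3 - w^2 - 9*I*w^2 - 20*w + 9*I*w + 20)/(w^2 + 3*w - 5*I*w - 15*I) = (w^2 - w*(1 + 4*I) + 4*I)/(w + 3)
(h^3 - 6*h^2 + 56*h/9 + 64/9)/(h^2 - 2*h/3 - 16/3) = (3*h^2 - 10*h - 8)/(3*(h + 2))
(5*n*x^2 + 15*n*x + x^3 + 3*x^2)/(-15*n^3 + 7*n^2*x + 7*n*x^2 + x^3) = x*(x + 3)/(-3*n^2 + 2*n*x + x^2)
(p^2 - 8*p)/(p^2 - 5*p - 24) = p/(p + 3)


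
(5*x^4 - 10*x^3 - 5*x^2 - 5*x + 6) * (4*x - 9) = 20*x^5 - 85*x^4 + 70*x^3 + 25*x^2 + 69*x - 54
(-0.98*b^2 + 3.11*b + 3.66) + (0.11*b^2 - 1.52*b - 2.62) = -0.87*b^2 + 1.59*b + 1.04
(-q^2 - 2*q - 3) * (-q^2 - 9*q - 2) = q^4 + 11*q^3 + 23*q^2 + 31*q + 6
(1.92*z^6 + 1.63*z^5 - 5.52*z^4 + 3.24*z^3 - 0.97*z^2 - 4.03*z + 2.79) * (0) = 0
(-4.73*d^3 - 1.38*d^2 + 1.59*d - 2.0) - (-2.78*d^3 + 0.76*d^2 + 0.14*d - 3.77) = -1.95*d^3 - 2.14*d^2 + 1.45*d + 1.77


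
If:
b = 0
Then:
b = 0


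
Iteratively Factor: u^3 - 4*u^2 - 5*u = (u + 1)*(u^2 - 5*u) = u*(u + 1)*(u - 5)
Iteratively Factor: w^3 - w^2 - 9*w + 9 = (w - 3)*(w^2 + 2*w - 3) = (w - 3)*(w - 1)*(w + 3)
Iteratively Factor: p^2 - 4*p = (p - 4)*(p)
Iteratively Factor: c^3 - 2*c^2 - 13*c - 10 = (c + 1)*(c^2 - 3*c - 10) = (c - 5)*(c + 1)*(c + 2)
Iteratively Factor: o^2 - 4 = (o - 2)*(o + 2)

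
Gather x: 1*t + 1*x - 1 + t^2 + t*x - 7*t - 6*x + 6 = t^2 - 6*t + x*(t - 5) + 5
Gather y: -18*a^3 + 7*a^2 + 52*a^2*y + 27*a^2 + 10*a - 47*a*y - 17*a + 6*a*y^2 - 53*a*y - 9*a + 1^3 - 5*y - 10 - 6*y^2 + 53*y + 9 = -18*a^3 + 34*a^2 - 16*a + y^2*(6*a - 6) + y*(52*a^2 - 100*a + 48)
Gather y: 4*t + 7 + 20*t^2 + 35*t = 20*t^2 + 39*t + 7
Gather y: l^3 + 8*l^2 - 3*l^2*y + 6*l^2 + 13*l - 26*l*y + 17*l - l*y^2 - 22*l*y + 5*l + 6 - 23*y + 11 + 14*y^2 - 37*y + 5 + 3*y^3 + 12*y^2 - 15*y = l^3 + 14*l^2 + 35*l + 3*y^3 + y^2*(26 - l) + y*(-3*l^2 - 48*l - 75) + 22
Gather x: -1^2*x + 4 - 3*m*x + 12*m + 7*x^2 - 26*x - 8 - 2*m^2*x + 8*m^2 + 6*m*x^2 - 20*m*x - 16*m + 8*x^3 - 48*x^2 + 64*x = 8*m^2 - 4*m + 8*x^3 + x^2*(6*m - 41) + x*(-2*m^2 - 23*m + 37) - 4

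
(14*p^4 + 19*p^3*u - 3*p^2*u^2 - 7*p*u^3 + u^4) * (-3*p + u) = -42*p^5 - 43*p^4*u + 28*p^3*u^2 + 18*p^2*u^3 - 10*p*u^4 + u^5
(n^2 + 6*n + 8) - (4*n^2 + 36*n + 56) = -3*n^2 - 30*n - 48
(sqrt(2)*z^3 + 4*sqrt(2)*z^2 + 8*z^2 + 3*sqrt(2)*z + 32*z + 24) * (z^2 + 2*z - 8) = sqrt(2)*z^5 + 8*z^4 + 6*sqrt(2)*z^4 + 3*sqrt(2)*z^3 + 48*z^3 - 26*sqrt(2)*z^2 + 24*z^2 - 208*z - 24*sqrt(2)*z - 192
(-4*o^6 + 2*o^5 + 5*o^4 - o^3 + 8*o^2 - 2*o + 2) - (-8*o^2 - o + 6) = -4*o^6 + 2*o^5 + 5*o^4 - o^3 + 16*o^2 - o - 4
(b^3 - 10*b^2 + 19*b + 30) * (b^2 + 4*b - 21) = b^5 - 6*b^4 - 42*b^3 + 316*b^2 - 279*b - 630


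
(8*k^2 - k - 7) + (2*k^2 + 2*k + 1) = 10*k^2 + k - 6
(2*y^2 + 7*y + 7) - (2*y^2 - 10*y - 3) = 17*y + 10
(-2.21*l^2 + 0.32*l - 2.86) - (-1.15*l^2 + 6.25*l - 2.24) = -1.06*l^2 - 5.93*l - 0.62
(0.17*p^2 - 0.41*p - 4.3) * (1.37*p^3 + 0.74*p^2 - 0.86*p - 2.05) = 0.2329*p^5 - 0.4359*p^4 - 6.3406*p^3 - 3.1779*p^2 + 4.5385*p + 8.815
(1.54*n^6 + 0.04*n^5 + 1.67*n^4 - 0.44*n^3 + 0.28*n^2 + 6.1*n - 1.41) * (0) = 0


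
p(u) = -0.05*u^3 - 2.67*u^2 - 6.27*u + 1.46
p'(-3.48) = 10.50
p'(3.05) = -23.95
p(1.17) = -9.61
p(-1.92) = 4.01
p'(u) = -0.15*u^2 - 5.34*u - 6.27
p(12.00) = -544.66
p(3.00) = -42.73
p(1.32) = -11.58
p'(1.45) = -14.33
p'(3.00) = -23.64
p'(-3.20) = 9.28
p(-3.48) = -6.95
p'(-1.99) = 3.76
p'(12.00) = -91.95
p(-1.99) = 3.76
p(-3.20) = -4.18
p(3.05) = -43.92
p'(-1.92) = 3.43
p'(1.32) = -13.58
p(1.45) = -13.40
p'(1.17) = -12.72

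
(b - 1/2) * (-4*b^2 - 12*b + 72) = -4*b^3 - 10*b^2 + 78*b - 36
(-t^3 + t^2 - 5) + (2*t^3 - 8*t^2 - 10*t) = t^3 - 7*t^2 - 10*t - 5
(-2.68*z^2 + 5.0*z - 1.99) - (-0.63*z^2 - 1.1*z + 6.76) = -2.05*z^2 + 6.1*z - 8.75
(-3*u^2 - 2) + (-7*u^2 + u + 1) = -10*u^2 + u - 1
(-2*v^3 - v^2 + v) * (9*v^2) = -18*v^5 - 9*v^4 + 9*v^3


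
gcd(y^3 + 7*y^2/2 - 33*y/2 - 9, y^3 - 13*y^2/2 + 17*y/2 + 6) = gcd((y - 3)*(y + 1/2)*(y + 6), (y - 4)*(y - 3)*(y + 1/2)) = y^2 - 5*y/2 - 3/2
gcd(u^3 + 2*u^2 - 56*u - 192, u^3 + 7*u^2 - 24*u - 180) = u + 6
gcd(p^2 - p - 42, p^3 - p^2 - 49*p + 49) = p - 7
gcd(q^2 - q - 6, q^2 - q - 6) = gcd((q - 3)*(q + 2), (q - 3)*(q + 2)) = q^2 - q - 6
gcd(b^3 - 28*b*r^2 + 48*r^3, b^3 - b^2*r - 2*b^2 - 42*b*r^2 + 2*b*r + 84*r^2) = b + 6*r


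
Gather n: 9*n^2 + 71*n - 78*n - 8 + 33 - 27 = 9*n^2 - 7*n - 2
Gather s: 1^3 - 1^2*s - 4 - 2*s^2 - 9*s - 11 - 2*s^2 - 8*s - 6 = -4*s^2 - 18*s - 20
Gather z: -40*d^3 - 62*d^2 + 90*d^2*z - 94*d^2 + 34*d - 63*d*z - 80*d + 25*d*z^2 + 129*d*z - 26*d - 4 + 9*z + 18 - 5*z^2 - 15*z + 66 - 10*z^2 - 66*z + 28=-40*d^3 - 156*d^2 - 72*d + z^2*(25*d - 15) + z*(90*d^2 + 66*d - 72) + 108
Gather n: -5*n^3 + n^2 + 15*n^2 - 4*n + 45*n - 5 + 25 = -5*n^3 + 16*n^2 + 41*n + 20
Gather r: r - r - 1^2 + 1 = 0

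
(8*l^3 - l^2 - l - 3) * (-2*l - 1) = -16*l^4 - 6*l^3 + 3*l^2 + 7*l + 3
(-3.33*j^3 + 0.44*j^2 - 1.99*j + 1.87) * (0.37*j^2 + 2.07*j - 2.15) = -1.2321*j^5 - 6.7303*j^4 + 7.334*j^3 - 4.3734*j^2 + 8.1494*j - 4.0205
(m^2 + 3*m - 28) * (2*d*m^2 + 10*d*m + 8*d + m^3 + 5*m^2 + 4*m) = 2*d*m^4 + 16*d*m^3 - 18*d*m^2 - 256*d*m - 224*d + m^5 + 8*m^4 - 9*m^3 - 128*m^2 - 112*m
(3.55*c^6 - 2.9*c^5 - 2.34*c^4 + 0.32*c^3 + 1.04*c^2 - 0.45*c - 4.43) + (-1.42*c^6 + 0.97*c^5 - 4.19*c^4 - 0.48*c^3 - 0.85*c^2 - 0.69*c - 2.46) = 2.13*c^6 - 1.93*c^5 - 6.53*c^4 - 0.16*c^3 + 0.19*c^2 - 1.14*c - 6.89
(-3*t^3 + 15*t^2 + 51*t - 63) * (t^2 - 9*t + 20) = -3*t^5 + 42*t^4 - 144*t^3 - 222*t^2 + 1587*t - 1260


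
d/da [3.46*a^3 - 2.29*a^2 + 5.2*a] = 10.38*a^2 - 4.58*a + 5.2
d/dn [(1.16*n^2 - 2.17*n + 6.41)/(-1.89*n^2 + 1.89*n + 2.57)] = (-1.9089*n^2 + 30.1922*n - 17.6918)/(3.5721*n^4 - 7.1442*n^3 - 6.1425*n^2 + 9.7146*n + 6.6049)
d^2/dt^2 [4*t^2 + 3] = 8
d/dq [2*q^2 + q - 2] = 4*q + 1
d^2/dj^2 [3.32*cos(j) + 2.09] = -3.32*cos(j)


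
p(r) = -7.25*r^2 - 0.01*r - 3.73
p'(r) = -14.5*r - 0.01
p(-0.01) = -3.73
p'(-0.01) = 0.14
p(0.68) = -7.09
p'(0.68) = -9.87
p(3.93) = -115.74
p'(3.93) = -57.00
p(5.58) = -229.52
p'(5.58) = -80.92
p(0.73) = -7.60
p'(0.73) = -10.60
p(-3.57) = -96.09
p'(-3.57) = 51.76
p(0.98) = -10.70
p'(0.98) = -14.22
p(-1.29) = -15.78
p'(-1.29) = 18.70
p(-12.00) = -1047.61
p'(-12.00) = 173.99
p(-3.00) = -68.95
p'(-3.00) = 43.49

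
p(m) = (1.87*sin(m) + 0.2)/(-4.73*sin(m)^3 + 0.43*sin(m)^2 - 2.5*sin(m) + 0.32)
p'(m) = (1.87*sin(m) + 0.2)*(14.19*sin(m)^2*cos(m) - 0.86*sin(m)*cos(m) + 2.5*cos(m))/(-4.73*sin(m)^3 + 0.43*sin(m)^2 - 2.5*sin(m) + 0.32)^2 + 1.87*cos(m)/(-4.73*sin(m)^3 + 0.43*sin(m)^2 - 2.5*sin(m) + 0.32)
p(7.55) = -0.34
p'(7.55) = 0.16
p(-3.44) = -1.51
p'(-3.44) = -6.45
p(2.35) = -0.52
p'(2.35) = -0.68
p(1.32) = -0.34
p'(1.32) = 0.13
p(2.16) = -0.42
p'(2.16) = -0.40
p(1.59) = -0.32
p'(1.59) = -0.01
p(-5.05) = -0.35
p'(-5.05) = 0.18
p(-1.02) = -0.24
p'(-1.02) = -0.13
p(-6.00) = -1.61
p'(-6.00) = 7.63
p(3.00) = -12.36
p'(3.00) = -818.40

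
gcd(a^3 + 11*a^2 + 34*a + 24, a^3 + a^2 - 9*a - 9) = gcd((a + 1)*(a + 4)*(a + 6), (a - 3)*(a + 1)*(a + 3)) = a + 1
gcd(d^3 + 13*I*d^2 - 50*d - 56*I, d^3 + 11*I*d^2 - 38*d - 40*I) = d^2 + 6*I*d - 8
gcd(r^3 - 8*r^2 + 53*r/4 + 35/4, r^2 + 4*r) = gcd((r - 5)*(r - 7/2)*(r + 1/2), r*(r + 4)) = 1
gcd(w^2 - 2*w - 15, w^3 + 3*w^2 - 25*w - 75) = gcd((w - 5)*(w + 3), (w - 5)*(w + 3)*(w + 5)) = w^2 - 2*w - 15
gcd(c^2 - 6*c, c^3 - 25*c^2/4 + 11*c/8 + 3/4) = c - 6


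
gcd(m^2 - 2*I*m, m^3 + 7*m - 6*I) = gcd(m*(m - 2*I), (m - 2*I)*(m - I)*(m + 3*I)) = m - 2*I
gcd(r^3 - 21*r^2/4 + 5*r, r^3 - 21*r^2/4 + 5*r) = r^3 - 21*r^2/4 + 5*r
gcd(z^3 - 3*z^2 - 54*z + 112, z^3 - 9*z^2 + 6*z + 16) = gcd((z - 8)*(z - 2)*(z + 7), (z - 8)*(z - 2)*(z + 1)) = z^2 - 10*z + 16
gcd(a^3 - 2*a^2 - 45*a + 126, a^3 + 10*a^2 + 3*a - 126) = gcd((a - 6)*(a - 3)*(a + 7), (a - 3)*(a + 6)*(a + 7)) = a^2 + 4*a - 21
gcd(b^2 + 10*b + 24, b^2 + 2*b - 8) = b + 4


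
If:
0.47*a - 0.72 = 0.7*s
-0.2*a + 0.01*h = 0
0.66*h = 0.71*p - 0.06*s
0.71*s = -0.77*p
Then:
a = 0.05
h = 1.07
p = 0.92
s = -0.99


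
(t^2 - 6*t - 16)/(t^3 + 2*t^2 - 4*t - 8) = (t - 8)/(t^2 - 4)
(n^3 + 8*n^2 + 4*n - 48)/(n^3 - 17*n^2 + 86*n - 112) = (n^2 + 10*n + 24)/(n^2 - 15*n + 56)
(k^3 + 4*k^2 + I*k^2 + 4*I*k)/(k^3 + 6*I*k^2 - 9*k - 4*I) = k*(k + 4)/(k^2 + 5*I*k - 4)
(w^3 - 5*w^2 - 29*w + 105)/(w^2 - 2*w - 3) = (w^2 - 2*w - 35)/(w + 1)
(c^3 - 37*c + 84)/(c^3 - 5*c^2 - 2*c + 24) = (c + 7)/(c + 2)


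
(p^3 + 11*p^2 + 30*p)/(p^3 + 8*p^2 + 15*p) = (p + 6)/(p + 3)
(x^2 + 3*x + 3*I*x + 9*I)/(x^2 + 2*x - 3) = (x + 3*I)/(x - 1)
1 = 1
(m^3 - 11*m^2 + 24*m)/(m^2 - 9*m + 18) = m*(m - 8)/(m - 6)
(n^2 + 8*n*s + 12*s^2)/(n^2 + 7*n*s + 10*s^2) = (n + 6*s)/(n + 5*s)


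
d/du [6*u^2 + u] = 12*u + 1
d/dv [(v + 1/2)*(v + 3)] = 2*v + 7/2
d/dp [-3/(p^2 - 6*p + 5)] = 6*(p - 3)/(p^2 - 6*p + 5)^2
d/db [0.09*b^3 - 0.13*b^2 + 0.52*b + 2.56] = 0.27*b^2 - 0.26*b + 0.52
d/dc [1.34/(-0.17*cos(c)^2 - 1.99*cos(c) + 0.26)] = -(0.4556*cos(c) + 2.6666)*sin(c)/(0.17*cos(c)^2 + 1.99*cos(c) - 0.26)^2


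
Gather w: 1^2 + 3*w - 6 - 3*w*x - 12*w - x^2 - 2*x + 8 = w*(-3*x - 9) - x^2 - 2*x + 3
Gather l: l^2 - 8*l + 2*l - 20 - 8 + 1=l^2 - 6*l - 27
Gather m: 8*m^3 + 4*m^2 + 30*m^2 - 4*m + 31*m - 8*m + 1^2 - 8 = 8*m^3 + 34*m^2 + 19*m - 7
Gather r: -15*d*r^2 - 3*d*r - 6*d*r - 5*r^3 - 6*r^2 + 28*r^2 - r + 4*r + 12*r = -5*r^3 + r^2*(22 - 15*d) + r*(15 - 9*d)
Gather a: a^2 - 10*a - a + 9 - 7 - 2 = a^2 - 11*a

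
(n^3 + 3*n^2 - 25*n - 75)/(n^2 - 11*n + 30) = (n^2 + 8*n + 15)/(n - 6)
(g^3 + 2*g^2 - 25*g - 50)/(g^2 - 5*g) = g + 7 + 10/g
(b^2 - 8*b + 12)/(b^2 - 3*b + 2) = (b - 6)/(b - 1)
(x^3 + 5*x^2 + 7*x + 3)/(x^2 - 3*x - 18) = (x^2 + 2*x + 1)/(x - 6)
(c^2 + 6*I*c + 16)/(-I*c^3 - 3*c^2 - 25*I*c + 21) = (-c^2 - 6*I*c - 16)/(I*c^3 + 3*c^2 + 25*I*c - 21)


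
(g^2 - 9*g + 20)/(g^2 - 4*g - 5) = (g - 4)/(g + 1)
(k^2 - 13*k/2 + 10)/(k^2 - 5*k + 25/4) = 2*(k - 4)/(2*k - 5)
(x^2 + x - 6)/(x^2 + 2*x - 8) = (x + 3)/(x + 4)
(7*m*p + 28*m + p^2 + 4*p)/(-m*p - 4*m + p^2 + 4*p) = (7*m + p)/(-m + p)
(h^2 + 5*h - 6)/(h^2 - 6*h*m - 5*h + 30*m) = (h^2 + 5*h - 6)/(h^2 - 6*h*m - 5*h + 30*m)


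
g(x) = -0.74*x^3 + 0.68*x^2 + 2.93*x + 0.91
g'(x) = -2.22*x^2 + 1.36*x + 2.93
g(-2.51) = 9.54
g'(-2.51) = -14.47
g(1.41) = 4.32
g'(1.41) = 0.43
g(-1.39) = 0.14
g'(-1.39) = -3.25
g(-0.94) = -0.63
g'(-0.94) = -0.31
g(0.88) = 3.51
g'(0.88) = 2.41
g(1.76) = 4.14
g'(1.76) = -1.55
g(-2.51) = 9.54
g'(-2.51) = -14.47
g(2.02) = 3.50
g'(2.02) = -3.38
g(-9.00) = 569.08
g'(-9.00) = -189.13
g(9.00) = -457.10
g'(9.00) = -164.65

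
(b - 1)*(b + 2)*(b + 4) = b^3 + 5*b^2 + 2*b - 8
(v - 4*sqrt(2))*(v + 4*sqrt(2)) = v^2 - 32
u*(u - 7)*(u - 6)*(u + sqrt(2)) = u^4 - 13*u^3 + sqrt(2)*u^3 - 13*sqrt(2)*u^2 + 42*u^2 + 42*sqrt(2)*u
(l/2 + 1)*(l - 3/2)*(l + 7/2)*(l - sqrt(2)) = l^4/2 - sqrt(2)*l^3/2 + 2*l^3 - 2*sqrt(2)*l^2 - 5*l^2/8 - 21*l/4 + 5*sqrt(2)*l/8 + 21*sqrt(2)/4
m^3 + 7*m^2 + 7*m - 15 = (m - 1)*(m + 3)*(m + 5)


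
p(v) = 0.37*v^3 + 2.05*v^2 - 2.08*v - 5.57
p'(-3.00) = -4.39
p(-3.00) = 9.13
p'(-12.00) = 108.56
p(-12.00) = -324.77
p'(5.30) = 50.83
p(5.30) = 96.07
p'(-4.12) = -0.13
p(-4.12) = 11.92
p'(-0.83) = -4.72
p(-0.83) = -2.64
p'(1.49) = 6.49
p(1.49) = -2.89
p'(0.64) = 1.00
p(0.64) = -5.96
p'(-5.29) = 7.29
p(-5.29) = 8.03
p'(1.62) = 7.48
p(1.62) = -1.99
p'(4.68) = 41.42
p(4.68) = 67.52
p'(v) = 1.11*v^2 + 4.1*v - 2.08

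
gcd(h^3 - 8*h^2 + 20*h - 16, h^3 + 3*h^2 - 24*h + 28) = h^2 - 4*h + 4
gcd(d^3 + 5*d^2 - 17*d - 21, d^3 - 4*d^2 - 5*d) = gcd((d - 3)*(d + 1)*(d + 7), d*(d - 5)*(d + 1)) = d + 1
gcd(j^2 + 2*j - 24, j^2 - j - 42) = j + 6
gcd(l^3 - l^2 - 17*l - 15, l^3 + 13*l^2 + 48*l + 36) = l + 1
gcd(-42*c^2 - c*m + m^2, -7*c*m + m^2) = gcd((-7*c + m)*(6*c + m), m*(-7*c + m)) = 7*c - m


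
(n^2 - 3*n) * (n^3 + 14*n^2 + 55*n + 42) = n^5 + 11*n^4 + 13*n^3 - 123*n^2 - 126*n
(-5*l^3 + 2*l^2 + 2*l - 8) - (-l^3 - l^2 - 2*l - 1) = -4*l^3 + 3*l^2 + 4*l - 7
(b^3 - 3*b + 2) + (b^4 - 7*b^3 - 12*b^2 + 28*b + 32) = b^4 - 6*b^3 - 12*b^2 + 25*b + 34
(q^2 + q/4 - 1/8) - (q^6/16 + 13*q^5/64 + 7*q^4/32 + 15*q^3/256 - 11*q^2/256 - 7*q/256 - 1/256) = -q^6/16 - 13*q^5/64 - 7*q^4/32 - 15*q^3/256 + 267*q^2/256 + 71*q/256 - 31/256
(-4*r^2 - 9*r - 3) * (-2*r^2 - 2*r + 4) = 8*r^4 + 26*r^3 + 8*r^2 - 30*r - 12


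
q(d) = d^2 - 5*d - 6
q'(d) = 2*d - 5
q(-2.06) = 8.54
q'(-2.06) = -9.12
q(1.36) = -10.95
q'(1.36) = -2.28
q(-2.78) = 15.63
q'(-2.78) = -10.56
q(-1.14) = 1.00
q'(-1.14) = -7.28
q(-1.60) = 4.56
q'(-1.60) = -8.20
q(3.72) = -10.76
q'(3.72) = 2.44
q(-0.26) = -4.63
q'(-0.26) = -5.52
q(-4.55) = 37.45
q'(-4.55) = -14.10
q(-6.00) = 60.00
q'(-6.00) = -17.00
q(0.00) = -6.00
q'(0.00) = -5.00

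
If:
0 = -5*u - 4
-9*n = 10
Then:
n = -10/9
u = -4/5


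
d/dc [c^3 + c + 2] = 3*c^2 + 1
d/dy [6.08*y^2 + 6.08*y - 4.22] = 12.16*y + 6.08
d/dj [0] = 0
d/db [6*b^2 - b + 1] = 12*b - 1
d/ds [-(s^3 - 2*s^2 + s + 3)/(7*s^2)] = (-s^3 + s + 6)/(7*s^3)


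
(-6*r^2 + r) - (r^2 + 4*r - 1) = -7*r^2 - 3*r + 1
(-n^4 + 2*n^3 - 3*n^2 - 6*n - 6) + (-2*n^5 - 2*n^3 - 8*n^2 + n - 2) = -2*n^5 - n^4 - 11*n^2 - 5*n - 8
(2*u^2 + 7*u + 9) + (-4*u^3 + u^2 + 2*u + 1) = -4*u^3 + 3*u^2 + 9*u + 10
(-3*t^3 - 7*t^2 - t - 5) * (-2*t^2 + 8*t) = 6*t^5 - 10*t^4 - 54*t^3 + 2*t^2 - 40*t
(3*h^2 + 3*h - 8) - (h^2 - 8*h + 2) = 2*h^2 + 11*h - 10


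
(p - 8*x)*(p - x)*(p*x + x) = p^3*x - 9*p^2*x^2 + p^2*x + 8*p*x^3 - 9*p*x^2 + 8*x^3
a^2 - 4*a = a*(a - 4)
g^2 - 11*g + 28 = (g - 7)*(g - 4)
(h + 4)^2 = h^2 + 8*h + 16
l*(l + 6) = l^2 + 6*l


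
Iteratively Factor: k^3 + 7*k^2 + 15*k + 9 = (k + 3)*(k^2 + 4*k + 3) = (k + 1)*(k + 3)*(k + 3)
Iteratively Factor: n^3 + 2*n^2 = (n)*(n^2 + 2*n) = n^2*(n + 2)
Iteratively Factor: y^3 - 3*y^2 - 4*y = (y)*(y^2 - 3*y - 4) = y*(y - 4)*(y + 1)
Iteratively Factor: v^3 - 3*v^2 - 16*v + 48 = (v + 4)*(v^2 - 7*v + 12) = (v - 3)*(v + 4)*(v - 4)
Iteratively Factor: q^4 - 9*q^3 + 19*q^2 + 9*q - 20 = (q + 1)*(q^3 - 10*q^2 + 29*q - 20) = (q - 1)*(q + 1)*(q^2 - 9*q + 20) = (q - 4)*(q - 1)*(q + 1)*(q - 5)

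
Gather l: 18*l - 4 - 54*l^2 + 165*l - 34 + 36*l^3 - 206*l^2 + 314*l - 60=36*l^3 - 260*l^2 + 497*l - 98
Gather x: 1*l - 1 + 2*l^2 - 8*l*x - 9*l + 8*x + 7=2*l^2 - 8*l + x*(8 - 8*l) + 6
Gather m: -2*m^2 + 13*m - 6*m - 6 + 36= -2*m^2 + 7*m + 30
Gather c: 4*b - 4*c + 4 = 4*b - 4*c + 4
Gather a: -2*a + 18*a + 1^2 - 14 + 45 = 16*a + 32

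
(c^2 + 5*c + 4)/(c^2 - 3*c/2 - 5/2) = 2*(c + 4)/(2*c - 5)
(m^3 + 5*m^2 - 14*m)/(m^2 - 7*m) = (m^2 + 5*m - 14)/(m - 7)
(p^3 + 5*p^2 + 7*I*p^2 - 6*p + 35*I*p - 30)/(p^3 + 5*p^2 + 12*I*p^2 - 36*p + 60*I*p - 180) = (p + I)/(p + 6*I)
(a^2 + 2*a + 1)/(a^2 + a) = (a + 1)/a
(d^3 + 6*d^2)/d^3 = (d + 6)/d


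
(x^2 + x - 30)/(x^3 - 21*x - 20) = (x + 6)/(x^2 + 5*x + 4)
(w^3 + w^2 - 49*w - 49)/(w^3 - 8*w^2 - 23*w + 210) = (w^2 + 8*w + 7)/(w^2 - w - 30)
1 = 1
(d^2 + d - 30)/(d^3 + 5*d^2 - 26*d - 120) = 1/(d + 4)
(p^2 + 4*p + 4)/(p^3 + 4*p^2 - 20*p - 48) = (p + 2)/(p^2 + 2*p - 24)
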